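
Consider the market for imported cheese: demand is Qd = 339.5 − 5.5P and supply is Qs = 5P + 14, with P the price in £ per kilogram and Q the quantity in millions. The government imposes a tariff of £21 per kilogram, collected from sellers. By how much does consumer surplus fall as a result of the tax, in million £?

Consumer surplus falls by £1415 million.

Without the tax, 339.5 − 5.5P = 5P + 14 gives 10.5P = 325.5, so P* = £31 and Q* = 169.
With the tax collected from sellers, supply shifts: Qs = 5(P − 21) + 14.
New equilibrium: buyers pay £41, sellers receive £20, Q = 114. (Wedge: Pb − Ps = 21.)
ΔCS is the trapezoid between Q = 114 and Q = 169 of height £10: ½ · (169 + 114) · 10 = £1415.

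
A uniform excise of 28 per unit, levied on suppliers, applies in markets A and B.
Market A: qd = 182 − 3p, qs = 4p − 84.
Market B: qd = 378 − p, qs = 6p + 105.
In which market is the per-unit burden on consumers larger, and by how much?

Market B, by 8.

Market A: pre-tax p* = 38, q* = 68; post-tax q = 20; per-unit burden on consumers = 16.
Market B: pre-tax p* = 39, q* = 339; post-tax q = 315; per-unit burden on consumers = 24.
Difference: 16 vs 24 → market B is larger by 8.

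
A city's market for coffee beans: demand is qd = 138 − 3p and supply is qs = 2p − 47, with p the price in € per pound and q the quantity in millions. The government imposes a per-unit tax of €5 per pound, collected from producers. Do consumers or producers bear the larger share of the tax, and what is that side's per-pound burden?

Producers bear the larger share: €3 per pound.

Before the tax: set 138 − 3p = 2p − 47 → p* = €37, q* = 27.
With the tax collected from producers, supply shifts: qs = 2(p − 5) − 47.
Solving gives q = 21 with consumers paying €39 and producers receiving €34 (the €5 wedge).
Per-pound burden: consumers €2, producers €3.
Producers take the larger share because supply is less price-elastic here (demand slope 3 vs supply slope 2).
The less price-elastic side of the market bears the larger share of a per-unit tax.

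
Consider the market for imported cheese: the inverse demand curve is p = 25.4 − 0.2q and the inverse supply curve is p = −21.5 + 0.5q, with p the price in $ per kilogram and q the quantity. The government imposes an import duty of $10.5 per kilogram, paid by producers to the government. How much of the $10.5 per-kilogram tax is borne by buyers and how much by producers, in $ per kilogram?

Buyers bear $3 per kilogram; producers bear $7.5 per kilogram.

Inverting to q(p) form: qd = 127 − 5p; qs = 2p + 43.
Before the tax: set 127 − 5p = 2p + 43 → p* = $12, q* = 67.
With the tax collected from producers, supply shifts: qs = 2(p − 10.5) + 43.
New equilibrium: buyers pay $15, producers receive $4.5, q = 52. (Wedge: pb − ps = 10.5.)
Burden on buyers: $3; on producers: $7.5. (They sum to $10.5.)
The less price-elastic side of the market bears the larger share of a per-unit tax.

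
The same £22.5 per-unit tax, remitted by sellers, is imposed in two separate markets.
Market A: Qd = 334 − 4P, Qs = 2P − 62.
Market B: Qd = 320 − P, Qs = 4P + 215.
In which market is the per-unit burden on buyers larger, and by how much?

Market B, by £10.5.

Market A: pre-tax P* = £66, Q* = 70; post-tax Q = 40; per-unit burden on buyers = £7.5.
Market B: pre-tax P* = £21, Q* = 299; post-tax Q = 281; per-unit burden on buyers = £18.
Difference: £7.5 vs £18 → market B is larger by £10.5.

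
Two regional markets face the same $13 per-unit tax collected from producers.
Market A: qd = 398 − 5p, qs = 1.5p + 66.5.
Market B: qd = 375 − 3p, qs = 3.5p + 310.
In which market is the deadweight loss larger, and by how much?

Market B, by $39.

Market A: pre-tax p* = $51, q* = 143; post-tax q = 128; deadweight loss = $97.5.
Market B: pre-tax p* = $10, q* = 345; post-tax q = 324; deadweight loss = $136.5.
Difference: $97.5 vs $136.5 → market B is larger by $39.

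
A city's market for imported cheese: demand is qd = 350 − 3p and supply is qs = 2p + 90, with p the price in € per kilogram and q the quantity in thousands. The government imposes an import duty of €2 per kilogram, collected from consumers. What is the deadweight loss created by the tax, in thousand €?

Deadweight loss = €2.4 thousand.

Before the tax: set 350 − 3p = 2p + 90 → p* = €52, q* = 194.
With the tax collected from consumers, demand (in seller-price terms) shifts: qd = 350 − 3(p + 2).
Solving gives q = 191.6 with consumers paying €52.8 and sellers receiving €50.8 (the €2 wedge).
Quantity falls by |ΔQ| = |194 − 191.6| = 2.4.
DWL = ½ · t · |ΔQ| = ½ · 2 · 2.4 = €2.4.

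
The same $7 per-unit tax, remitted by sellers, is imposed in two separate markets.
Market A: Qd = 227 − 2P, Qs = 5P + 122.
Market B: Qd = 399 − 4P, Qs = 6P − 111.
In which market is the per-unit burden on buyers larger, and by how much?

Market A: pre-tax P* = $15, Q* = 197; post-tax Q = 187; per-unit burden on buyers = $5.
Market B: pre-tax P* = $51, Q* = 195; post-tax Q = 178.2; per-unit burden on buyers = $4.2.
Difference: $5 vs $4.2 → market A is larger by $0.8.

Market A, by $0.8.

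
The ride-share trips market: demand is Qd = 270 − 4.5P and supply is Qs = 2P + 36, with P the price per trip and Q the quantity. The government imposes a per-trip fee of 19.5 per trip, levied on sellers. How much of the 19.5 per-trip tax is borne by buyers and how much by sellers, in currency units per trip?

Without the tax, 270 − 4.5P = 2P + 36 gives 6.5P = 234, so P* = 36 and Q* = 108.
With the tax collected from sellers, supply shifts: Qs = 2(P − 19.5) + 36.
Solving gives Q = 81 with buyers paying 42 and sellers receiving 22.5 (the 19.5 wedge).
Burden on buyers: 6; on sellers: 13.5. (They sum to 19.5.)
The less price-elastic side of the market bears the larger share of a per-unit tax.

Buyers bear 6 per trip; sellers bear 13.5 per trip.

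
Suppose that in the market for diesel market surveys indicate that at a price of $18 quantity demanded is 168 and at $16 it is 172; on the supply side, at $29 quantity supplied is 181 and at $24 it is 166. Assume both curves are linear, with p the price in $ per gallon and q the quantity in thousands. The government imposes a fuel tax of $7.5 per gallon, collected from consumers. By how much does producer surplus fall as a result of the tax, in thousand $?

Demand slope: (172 − 168)/(16 − 18) = -2, so qd = 204 − 2p.
Supply slope: (166 − 181)/(24 − 29) = 3, so qs = 3p + 94.
Before the tax: set 204 − 2p = 3p + 94 → p* = $22, q* = 160.
With the tax collected from consumers, demand (in seller-price terms) shifts: qd = 204 − 2(p + 7.5).
Solving gives q = 151 with consumers paying $26.5 and sellers receiving $19 (the $7.5 wedge).
ΔPS is the trapezoid between Q = 151 and Q = 160 of height $3: ½ · (160 + 151) · 3 = $466.5.

Producer surplus falls by $466.5 thousand.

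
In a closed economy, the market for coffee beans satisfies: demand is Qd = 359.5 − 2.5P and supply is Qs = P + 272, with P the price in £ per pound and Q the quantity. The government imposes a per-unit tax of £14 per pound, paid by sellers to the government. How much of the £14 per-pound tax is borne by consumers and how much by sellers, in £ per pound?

Consumers bear £4 per pound; sellers bear £10 per pound.

Before the tax: set 359.5 − 2.5P = P + 272 → P* = £25, Q* = 297.
With the tax collected from sellers, supply shifts: Qs = (P − 14) + 272.
New equilibrium: consumers pay £29, sellers receive £15, Q = 287. (Wedge: Pb − Ps = 14.)
Burden on consumers: £4; on sellers: £10. (They sum to £14.)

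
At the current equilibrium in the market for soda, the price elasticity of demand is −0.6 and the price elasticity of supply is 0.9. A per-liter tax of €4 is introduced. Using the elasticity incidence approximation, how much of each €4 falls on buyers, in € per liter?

Buyers bear ≈ €2.4 per liter.

Incidence ratio: buyers' share ≈ εs / (εs + |εd|) = 0.9 / (0.9 + 0.6) = 0.6.
So buyers bear ≈ 0.6 × €4 = €2.4; sellers bear €1.6.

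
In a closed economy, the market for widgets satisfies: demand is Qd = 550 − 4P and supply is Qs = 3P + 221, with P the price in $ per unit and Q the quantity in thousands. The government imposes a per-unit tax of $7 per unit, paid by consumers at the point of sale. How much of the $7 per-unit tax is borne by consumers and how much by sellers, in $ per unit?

Consumers bear $3 per unit; sellers bear $4 per unit.

Without the tax, 550 − 4P = 3P + 221 gives 7P = 329, so P* = $47 and Q* = 362.
With the tax collected from consumers, demand (in seller-price terms) shifts: Qd = 550 − 4(P + 7).
New equilibrium: consumers pay $50, sellers receive $43, Q = 350. (Wedge: Pb − Ps = 7.)
Burden on consumers: $3; on sellers: $4. (They sum to $7.)
The less price-elastic side of the market bears the larger share of a per-unit tax.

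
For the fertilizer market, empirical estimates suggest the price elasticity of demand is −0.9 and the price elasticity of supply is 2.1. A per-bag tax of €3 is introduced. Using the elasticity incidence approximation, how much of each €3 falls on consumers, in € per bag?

Consumers bear ≈ €2.1 per bag.

Incidence ratio: consumers' share ≈ εs / (εs + |εd|) = 2.1 / (2.1 + 0.9) = 0.7.
So consumers bear ≈ 0.7 × €3 = €2.1; producers bear €0.9.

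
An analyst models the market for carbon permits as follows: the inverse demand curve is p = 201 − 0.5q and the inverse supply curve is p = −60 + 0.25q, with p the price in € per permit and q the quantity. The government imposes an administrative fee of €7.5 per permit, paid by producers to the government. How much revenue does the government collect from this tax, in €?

Rewrite in direct form: qd = 402 − 2p and qs = 4p + 240.
Without the tax, 402 − 2p = 4p + 240 gives 6p = 162, so p* = €27 and q* = 348.
With the tax collected from producers, supply shifts: qs = 4(p − 7.5) + 240.
Solving gives q = 338 with consumers paying €32 and producers receiving €24.5 (the €7.5 wedge).
Revenue = t · Q = 7.5 · 338 = €2535.

Tax revenue = €2535.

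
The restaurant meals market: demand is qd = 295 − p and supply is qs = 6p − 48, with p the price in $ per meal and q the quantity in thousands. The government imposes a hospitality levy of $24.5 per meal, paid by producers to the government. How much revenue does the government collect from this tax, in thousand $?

Before the tax: set 295 − p = 6p − 48 → p* = $49, q* = 246.
With the tax collected from producers, supply shifts: qs = 6(p − 24.5) − 48.
Solving gives q = 225 with consumers paying $70 and producers receiving $45.5 (the $24.5 wedge).
Revenue = t · Q = 24.5 · 225 = $5512.5.

Tax revenue = $5512.5 thousand.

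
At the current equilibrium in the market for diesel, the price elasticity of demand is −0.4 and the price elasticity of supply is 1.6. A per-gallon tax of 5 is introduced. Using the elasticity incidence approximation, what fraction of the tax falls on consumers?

Consumers' share ≈ 0.8.

Incidence ratio: consumers' share ≈ εs / (εs + |εd|) = 1.6 / (1.6 + 0.4) = 0.8.
Supply is the more elastic side, so consumers bear the larger share.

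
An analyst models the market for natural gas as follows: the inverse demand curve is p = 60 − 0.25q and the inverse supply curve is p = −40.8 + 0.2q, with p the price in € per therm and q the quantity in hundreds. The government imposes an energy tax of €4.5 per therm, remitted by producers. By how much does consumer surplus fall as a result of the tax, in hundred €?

Consumer surplus falls by €547.5 hundred.

Rewrite in direct form: qd = 240 − 4p and qs = 5p + 204.
Before the tax: set 240 − 4p = 5p + 204 → p* = €4, q* = 224.
With the tax collected from producers, supply shifts: qs = 5(p − 4.5) + 204.
Solving gives q = 214 with buyers paying €6.5 and producers receiving €2 (the €4.5 wedge).
ΔCS is the trapezoid between Q = 214 and Q = 224 of height €2.5: ½ · (224 + 214) · 2.5 = €547.5.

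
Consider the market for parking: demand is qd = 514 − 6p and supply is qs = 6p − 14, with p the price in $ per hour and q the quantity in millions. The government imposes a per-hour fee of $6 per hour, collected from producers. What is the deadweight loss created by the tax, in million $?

Deadweight loss = $54 million.

Without the tax, 514 − 6p = 6p − 14 gives 12p = 528, so p* = $44 and q* = 250.
With the tax collected from producers, supply shifts: qs = 6(p − 6) − 14.
Solving gives q = 232 with buyers paying $47 and producers receiving $41 (the $6 wedge).
Quantity falls by |ΔQ| = |250 − 232| = 18.
DWL = ½ · t · |ΔQ| = ½ · 6 · 18 = $54.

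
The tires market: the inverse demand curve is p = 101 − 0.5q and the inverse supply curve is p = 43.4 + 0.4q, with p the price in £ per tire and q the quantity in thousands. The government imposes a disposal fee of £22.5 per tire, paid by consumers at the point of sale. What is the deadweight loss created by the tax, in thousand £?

Rewrite in direct form: qd = 202 − 2p and qs = 2.5p − 108.5.
Before the tax: set 202 − 2p = 2.5p − 108.5 → p* = £69, q* = 64.
With the tax collected from consumers, demand (in seller-price terms) shifts: qd = 202 − 2(p + 22.5).
New equilibrium: consumers pay £81.5, producers receive £59, q = 39. (Wedge: pb − ps = 22.5.)
Quantity falls by |ΔQ| = |64 − 39| = 25.
DWL = ½ · t · |ΔQ| = ½ · 22.5 · 25 = £281.25.

Deadweight loss = £281.25 thousand.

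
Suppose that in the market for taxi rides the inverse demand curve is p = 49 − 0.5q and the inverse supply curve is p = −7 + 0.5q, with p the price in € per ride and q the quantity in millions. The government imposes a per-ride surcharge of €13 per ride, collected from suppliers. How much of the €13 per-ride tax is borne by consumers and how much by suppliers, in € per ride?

Consumers bear €6.5 per ride; suppliers bear €6.5 per ride.

Rewrite in direct form: qd = 98 − 2p and qs = 2p + 14.
Before the tax: set 98 − 2p = 2p + 14 → p* = €21, q* = 56.
With the tax collected from suppliers, supply shifts: qs = 2(p − 13) + 14.
Solving gives q = 43 with consumers paying €27.5 and suppliers receiving €14.5 (the €13 wedge).
Burden on consumers: €6.5; on suppliers: €6.5. (They sum to €13.)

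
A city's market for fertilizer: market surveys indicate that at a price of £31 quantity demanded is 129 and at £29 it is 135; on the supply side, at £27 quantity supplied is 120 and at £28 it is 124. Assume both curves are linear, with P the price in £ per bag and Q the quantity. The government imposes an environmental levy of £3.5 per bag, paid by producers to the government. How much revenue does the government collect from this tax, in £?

Tax revenue = £441.

Demand slope: (135 − 129)/(29 − 31) = -3, so Qd = 222 − 3P.
Supply slope: (124 − 120)/(28 − 27) = 4, so Qs = 4P + 12.
Without the tax, 222 − 3P = 4P + 12 gives 7P = 210, so P* = £30 and Q* = 132.
With the tax collected from producers, supply shifts: Qs = 4(P − 3.5) + 12.
New equilibrium: consumers pay £32, producers receive £28.5, Q = 126. (Wedge: Pb − Ps = 3.5.)
Revenue = t · Q = 3.5 · 126 = £441.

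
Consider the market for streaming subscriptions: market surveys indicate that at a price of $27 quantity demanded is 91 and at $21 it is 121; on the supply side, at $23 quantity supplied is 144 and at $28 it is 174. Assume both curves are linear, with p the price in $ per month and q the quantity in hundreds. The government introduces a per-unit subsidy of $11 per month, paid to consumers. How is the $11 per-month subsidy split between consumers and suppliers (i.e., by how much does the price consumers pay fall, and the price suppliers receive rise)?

Consumers gain $6 per month; suppliers gain $5 per month.

Demand slope: (121 − 91)/(21 − 27) = -5, so qd = 226 − 5p.
Supply slope: (174 − 144)/(28 − 23) = 6, so qs = 6p + 6.
Before the subsidy: set 226 − 5p = 6p + 6 → p* = $20, q* = 126.
With a per-unit subsidy paid to consumers, each effectively pays p − 11, so demand becomes qd = 226 − 5(p − 11).
New equilibrium: consumers pay $14, suppliers receive $25, q = 156. (Wedge: pb − ps = −11.)
Gain to consumers: $6; to suppliers: $5. (They sum to $11.)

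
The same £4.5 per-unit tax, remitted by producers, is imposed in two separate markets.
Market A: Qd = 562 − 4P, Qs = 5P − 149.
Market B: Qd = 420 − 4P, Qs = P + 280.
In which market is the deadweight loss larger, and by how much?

Market A, by £14.4.

Market A: pre-tax P* = £79, Q* = 246; post-tax Q = 236; deadweight loss = £22.5.
Market B: pre-tax P* = £28, Q* = 308; post-tax Q = 304.4; deadweight loss = £8.1.
Difference: £22.5 vs £8.1 → market A is larger by £14.4.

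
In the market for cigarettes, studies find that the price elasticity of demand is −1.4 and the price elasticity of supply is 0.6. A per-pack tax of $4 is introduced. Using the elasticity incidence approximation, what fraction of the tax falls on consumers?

Incidence ratio: consumers' share ≈ εs / (εs + |εd|) = 0.6 / (0.6 + 1.4) = 0.3.
Supply is the less elastic side, so consumers bear the smaller share.

Consumers' share ≈ 0.3.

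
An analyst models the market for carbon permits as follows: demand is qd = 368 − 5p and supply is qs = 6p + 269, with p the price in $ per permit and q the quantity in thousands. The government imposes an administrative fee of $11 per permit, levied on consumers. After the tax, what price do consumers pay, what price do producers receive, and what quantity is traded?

Consumers pay $15; producers receive $4; quantity = 293.

Before the tax: set 368 − 5p = 6p + 269 → p* = $9, q* = 323.
With the tax collected from consumers, demand (in seller-price terms) shifts: qd = 368 − 5(p + 11).
Solving gives q = 293 with consumers paying $15 and producers receiving $4 (the $11 wedge).
The less price-elastic side of the market bears the larger share of a per-unit tax.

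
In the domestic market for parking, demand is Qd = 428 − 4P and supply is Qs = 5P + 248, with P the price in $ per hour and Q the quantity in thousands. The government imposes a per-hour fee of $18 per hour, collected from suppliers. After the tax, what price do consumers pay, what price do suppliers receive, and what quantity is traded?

Without the tax, 428 − 4P = 5P + 248 gives 9P = 180, so P* = $20 and Q* = 348.
With the tax collected from suppliers, supply shifts: Qs = 5(P − 18) + 248.
Solving gives Q = 308 with consumers paying $30 and suppliers receiving $12 (the $18 wedge).
The less price-elastic side of the market bears the larger share of a per-unit tax.

Consumers pay $30; suppliers receive $12; quantity = 308.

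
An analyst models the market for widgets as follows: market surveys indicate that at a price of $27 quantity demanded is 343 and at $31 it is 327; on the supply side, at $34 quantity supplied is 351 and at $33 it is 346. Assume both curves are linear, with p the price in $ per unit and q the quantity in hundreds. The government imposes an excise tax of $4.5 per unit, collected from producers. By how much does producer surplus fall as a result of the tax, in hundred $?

Producer surplus falls by $652 hundred.

Demand slope: (327 − 343)/(31 − 27) = -4, so qd = 451 − 4p.
Supply slope: (346 − 351)/(33 − 34) = 5, so qs = 5p + 181.
Without the tax, 451 − 4p = 5p + 181 gives 9p = 270, so p* = $30 and q* = 331.
With the tax collected from producers, supply shifts: qs = 5(p − 4.5) + 181.
Solving gives q = 321 with buyers paying $32.5 and producers receiving $28 (the $4.5 wedge).
ΔPS is the trapezoid between Q = 321 and Q = 331 of height $2: ½ · (331 + 321) · 2 = $652.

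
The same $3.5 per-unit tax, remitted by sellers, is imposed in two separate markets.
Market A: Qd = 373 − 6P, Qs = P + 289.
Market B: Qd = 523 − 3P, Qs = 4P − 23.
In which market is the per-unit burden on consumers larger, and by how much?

Market B, by $1.5.

Market A: pre-tax P* = $12, Q* = 301; post-tax Q = 298; per-unit burden on consumers = $0.5.
Market B: pre-tax P* = $78, Q* = 289; post-tax Q = 283; per-unit burden on consumers = $2.
Difference: $0.5 vs $2 → market B is larger by $1.5.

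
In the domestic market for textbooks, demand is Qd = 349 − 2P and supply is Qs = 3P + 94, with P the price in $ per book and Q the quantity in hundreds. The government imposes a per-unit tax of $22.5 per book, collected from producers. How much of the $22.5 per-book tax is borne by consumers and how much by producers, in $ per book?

Before the tax: set 349 − 2P = 3P + 94 → P* = $51, Q* = 247.
With the tax collected from producers, supply shifts: Qs = 3(P − 22.5) + 94.
New equilibrium: consumers pay $64.5, producers receive $42, Q = 220. (Wedge: Pb − Ps = 22.5.)
Burden on consumers: $13.5; on producers: $9. (They sum to $22.5.)

Consumers bear $13.5 per book; producers bear $9 per book.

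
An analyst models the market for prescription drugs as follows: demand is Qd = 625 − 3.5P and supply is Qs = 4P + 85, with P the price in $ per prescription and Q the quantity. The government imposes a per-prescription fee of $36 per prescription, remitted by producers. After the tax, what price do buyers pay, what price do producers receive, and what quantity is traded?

Without the tax, 625 − 3.5P = 4P + 85 gives 7.5P = 540, so P* = $72 and Q* = 373.
With the tax collected from producers, supply shifts: Qs = 4(P − 36) + 85.
Solving gives Q = 305.8 with buyers paying $91.2 and producers receiving $55.2 (the $36 wedge).
The less price-elastic side of the market bears the larger share of a per-unit tax.

Buyers pay $91.2; producers receive $55.2; quantity = 305.8.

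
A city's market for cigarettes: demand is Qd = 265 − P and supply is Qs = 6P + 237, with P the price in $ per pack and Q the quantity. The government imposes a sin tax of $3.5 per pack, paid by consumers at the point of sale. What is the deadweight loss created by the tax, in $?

Before the tax: set 265 − P = 6P + 237 → P* = $4, Q* = 261.
With the tax collected from consumers, demand (in seller-price terms) shifts: Qd = 265 − (P + 3.5).
Solving gives Q = 258 with consumers paying $7 and suppliers receiving $3.5 (the $3.5 wedge).
Quantity falls by |ΔQ| = |261 − 258| = 3.
DWL = ½ · t · |ΔQ| = ½ · 3.5 · 3 = $5.25.

Deadweight loss = $5.25.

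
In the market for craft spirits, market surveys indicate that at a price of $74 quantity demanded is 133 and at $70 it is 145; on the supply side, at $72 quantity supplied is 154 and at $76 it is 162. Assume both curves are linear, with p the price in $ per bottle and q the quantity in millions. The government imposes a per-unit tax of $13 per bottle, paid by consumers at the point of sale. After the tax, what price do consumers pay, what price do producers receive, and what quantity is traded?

Demand slope: (145 − 133)/(70 − 74) = -3, so qd = 355 − 3p.
Supply slope: (162 − 154)/(76 − 72) = 2, so qs = 2p + 10.
Before the tax: set 355 − 3p = 2p + 10 → p* = $69, q* = 148.
With the tax collected from consumers, demand (in seller-price terms) shifts: qd = 355 − 3(p + 13).
New equilibrium: consumers pay $74.2, producers receive $61.2, q = 132.4. (Wedge: pb − ps = 13.)

Consumers pay $74.2; producers receive $61.2; quantity = 132.4.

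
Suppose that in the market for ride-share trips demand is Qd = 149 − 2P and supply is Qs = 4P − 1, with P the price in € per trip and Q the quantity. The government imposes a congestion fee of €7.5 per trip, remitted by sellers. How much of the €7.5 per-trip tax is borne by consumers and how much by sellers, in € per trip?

Consumers bear €5 per trip; sellers bear €2.5 per trip.

Without the tax, 149 − 2P = 4P − 1 gives 6P = 150, so P* = €25 and Q* = 99.
With the tax collected from sellers, supply shifts: Qs = 4(P − 7.5) − 1.
New equilibrium: consumers pay €30, sellers receive €22.5, Q = 89. (Wedge: Pb − Ps = 7.5.)
Burden on consumers: €5; on sellers: €2.5. (They sum to €7.5.)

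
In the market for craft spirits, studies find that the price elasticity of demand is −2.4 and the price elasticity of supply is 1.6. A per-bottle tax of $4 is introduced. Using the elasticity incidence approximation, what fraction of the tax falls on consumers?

Incidence ratio: consumers' share ≈ εs / (εs + |εd|) = 1.6 / (1.6 + 2.4) = 0.4.
Supply is the less elastic side, so consumers bear the smaller share.

Consumers' share ≈ 0.4.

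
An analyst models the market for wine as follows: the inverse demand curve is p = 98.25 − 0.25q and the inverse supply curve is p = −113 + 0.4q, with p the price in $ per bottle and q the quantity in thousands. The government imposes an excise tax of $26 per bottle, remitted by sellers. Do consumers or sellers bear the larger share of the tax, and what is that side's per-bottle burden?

Inverting to q(p) form: qd = 393 − 4p; qs = 2.5p + 282.5.
Before the tax: set 393 − 4p = 2.5p + 282.5 → p* = $17, q* = 325.
With the tax collected from sellers, supply shifts: qs = 2.5(p − 26) + 282.5.
Solving gives q = 285 with consumers paying $27 and sellers receiving $1 (the $26 wedge).
Per-bottle burden: consumers $10, sellers $16.
Sellers take the larger share because supply is less price-elastic here (demand slope 4 vs supply slope 2.5).

Sellers bear the larger share: $16 per bottle.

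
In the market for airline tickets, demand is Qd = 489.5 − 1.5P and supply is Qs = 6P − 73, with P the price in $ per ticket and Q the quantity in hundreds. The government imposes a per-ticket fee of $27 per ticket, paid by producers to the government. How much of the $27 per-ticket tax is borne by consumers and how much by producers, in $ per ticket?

Before the tax: set 489.5 − 1.5P = 6P − 73 → P* = $75, Q* = 377.
With the tax collected from producers, supply shifts: Qs = 6(P − 27) − 73.
New equilibrium: consumers pay $96.6, producers receive $69.6, Q = 344.6. (Wedge: Pb − Ps = 27.)
Burden on consumers: $21.6; on producers: $5.4. (They sum to $27.)
The less price-elastic side of the market bears the larger share of a per-unit tax.

Consumers bear $21.6 per ticket; producers bear $5.4 per ticket.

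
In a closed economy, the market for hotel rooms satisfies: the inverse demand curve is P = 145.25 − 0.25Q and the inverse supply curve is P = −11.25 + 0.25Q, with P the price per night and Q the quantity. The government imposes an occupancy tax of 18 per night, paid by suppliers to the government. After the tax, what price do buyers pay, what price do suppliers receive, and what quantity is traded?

Rewrite in direct form: Qd = 581 − 4P and Qs = 4P + 45.
Before the tax: set 581 − 4P = 4P + 45 → P* = 67, Q* = 313.
With the tax collected from suppliers, supply shifts: Qs = 4(P − 18) + 45.
New equilibrium: buyers pay 76, suppliers receive 58, Q = 277. (Wedge: Pb − Ps = 18.)
The less price-elastic side of the market bears the larger share of a per-unit tax.

Buyers pay 76; suppliers receive 58; quantity = 277.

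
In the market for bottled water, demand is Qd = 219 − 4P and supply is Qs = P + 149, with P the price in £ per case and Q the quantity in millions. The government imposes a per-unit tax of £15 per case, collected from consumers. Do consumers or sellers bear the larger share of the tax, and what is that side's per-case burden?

Before the tax: set 219 − 4P = P + 149 → P* = £14, Q* = 163.
With the tax collected from consumers, demand (in seller-price terms) shifts: Qd = 219 − 4(P + 15).
New equilibrium: consumers pay £17, sellers receive £2, Q = 151. (Wedge: Pb − Ps = 15.)
Per-case burden: consumers £3, sellers £12.
Sellers take the larger share because supply is less price-elastic here (demand slope 4 vs supply slope 1).

Sellers bear the larger share: £12 per case.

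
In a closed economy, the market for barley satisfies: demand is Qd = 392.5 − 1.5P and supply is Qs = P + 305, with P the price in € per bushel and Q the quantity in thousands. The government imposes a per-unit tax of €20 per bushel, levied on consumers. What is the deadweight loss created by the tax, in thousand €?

Before the tax: set 392.5 − 1.5P = P + 305 → P* = €35, Q* = 340.
With the tax collected from consumers, demand (in seller-price terms) shifts: Qd = 392.5 − 1.5(P + 20).
Solving gives Q = 328 with consumers paying €43 and sellers receiving €23 (the €20 wedge).
Quantity falls by |ΔQ| = |340 − 328| = 12.
DWL = ½ · t · |ΔQ| = ½ · 20 · 12 = €120.

Deadweight loss = €120 thousand.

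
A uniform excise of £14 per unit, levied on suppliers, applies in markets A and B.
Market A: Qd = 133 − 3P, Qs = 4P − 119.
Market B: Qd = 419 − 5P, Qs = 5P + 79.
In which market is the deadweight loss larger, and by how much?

Market B, by £77.

Market A: pre-tax P* = £36, Q* = 25; post-tax Q = 1; deadweight loss = £168.
Market B: pre-tax P* = £34, Q* = 249; post-tax Q = 214; deadweight loss = £245.
Difference: £168 vs £245 → market B is larger by £77.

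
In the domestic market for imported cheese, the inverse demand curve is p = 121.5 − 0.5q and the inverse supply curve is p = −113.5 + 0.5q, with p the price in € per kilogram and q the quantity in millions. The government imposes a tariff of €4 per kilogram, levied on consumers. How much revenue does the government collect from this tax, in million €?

Tax revenue = €924 million.

Rewrite in direct form: qd = 243 − 2p and qs = 2p + 227.
Without the tax, 243 − 2p = 2p + 227 gives 4p = 16, so p* = €4 and q* = 235.
With the tax collected from consumers, demand (in seller-price terms) shifts: qd = 243 − 2(p + 4).
Solving gives q = 231 with consumers paying €6 and suppliers receiving €2 (the €4 wedge).
Revenue = t · Q = 4 · 231 = €924.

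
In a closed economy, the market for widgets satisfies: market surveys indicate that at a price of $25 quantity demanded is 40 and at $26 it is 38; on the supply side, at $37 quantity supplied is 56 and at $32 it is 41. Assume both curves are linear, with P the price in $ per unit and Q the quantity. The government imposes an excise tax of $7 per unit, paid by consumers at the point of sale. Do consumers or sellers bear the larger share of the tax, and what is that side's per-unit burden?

Demand slope: (38 − 40)/(26 − 25) = -2, so Qd = 90 − 2P.
Supply slope: (41 − 56)/(32 − 37) = 3, so Qs = 3P − 55.
Before the tax: set 90 − 2P = 3P − 55 → P* = $29, Q* = 32.
With the tax collected from consumers, demand (in seller-price terms) shifts: Qd = 90 − 2(P + 7).
Solving gives Q = 23.6 with consumers paying $33.2 and sellers receiving $26.2 (the $7 wedge).
Per-unit burden: consumers $4.2, sellers $2.8.
Consumers take the larger share because demand is less price-elastic here (demand slope 2 vs supply slope 3).
The less price-elastic side of the market bears the larger share of a per-unit tax.

Consumers bear the larger share: $4.2 per unit.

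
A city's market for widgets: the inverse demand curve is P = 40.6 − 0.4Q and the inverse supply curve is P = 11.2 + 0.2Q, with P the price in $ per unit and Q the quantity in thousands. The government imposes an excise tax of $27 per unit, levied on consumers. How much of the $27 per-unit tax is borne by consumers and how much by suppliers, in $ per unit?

Inverting to Q(P) form: Qd = 101.5 − 2.5P; Qs = 5P − 56.
Without the tax, 101.5 − 2.5P = 5P − 56 gives 7.5P = 157.5, so P* = $21 and Q* = 49.
With the tax collected from consumers, demand (in seller-price terms) shifts: Qd = 101.5 − 2.5(P + 27).
Solving gives Q = 4 with consumers paying $39 and suppliers receiving $12 (the $27 wedge).
Burden on consumers: $18; on suppliers: $9. (They sum to $27.)
The less price-elastic side of the market bears the larger share of a per-unit tax.

Consumers bear $18 per unit; suppliers bear $9 per unit.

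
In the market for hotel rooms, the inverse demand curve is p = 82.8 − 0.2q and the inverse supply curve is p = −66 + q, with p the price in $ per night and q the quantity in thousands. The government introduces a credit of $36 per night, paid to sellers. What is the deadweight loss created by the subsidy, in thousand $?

Inverting to q(p) form: qd = 414 − 5p; qs = p + 66.
Without the subsidy, 414 − 5p = p + 66 gives 6p = 348, so p* = $58 and q* = 124.
With a per-unit subsidy paid to sellers, each receives p + 36 per unit sold, so supply becomes qs = (p + 36) + 66.
New equilibrium: consumers pay $52, sellers receive $88, q = 154. (Wedge: pb − ps = −36.)
Quantity rises by |ΔQ| = |124 − 154| = 30.
DWL = ½ · t · |ΔQ| = ½ · 36 · 30 = $540.

Deadweight loss = $540 thousand.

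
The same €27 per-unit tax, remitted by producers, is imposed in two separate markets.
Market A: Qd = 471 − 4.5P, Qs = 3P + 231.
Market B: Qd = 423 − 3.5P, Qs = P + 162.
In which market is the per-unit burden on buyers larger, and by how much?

Market A: pre-tax P* = €32, Q* = 327; post-tax Q = 278.4; per-unit burden on buyers = €10.8.
Market B: pre-tax P* = €58, Q* = 220; post-tax Q = 199; per-unit burden on buyers = €6.
Difference: €10.8 vs €6 → market A is larger by €4.8.

Market A, by €4.8.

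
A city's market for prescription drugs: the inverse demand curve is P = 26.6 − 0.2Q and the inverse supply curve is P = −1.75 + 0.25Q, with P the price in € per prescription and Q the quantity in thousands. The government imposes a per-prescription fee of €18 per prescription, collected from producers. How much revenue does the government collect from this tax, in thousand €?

Tax revenue = €414 thousand.

Inverting to Q(P) form: Qd = 133 − 5P; Qs = 4P + 7.
Before the tax: set 133 − 5P = 4P + 7 → P* = €14, Q* = 63.
With the tax collected from producers, supply shifts: Qs = 4(P − 18) + 7.
Solving gives Q = 23 with consumers paying €22 and producers receiving €4 (the €18 wedge).
Revenue = t · Q = 18 · 23 = €414.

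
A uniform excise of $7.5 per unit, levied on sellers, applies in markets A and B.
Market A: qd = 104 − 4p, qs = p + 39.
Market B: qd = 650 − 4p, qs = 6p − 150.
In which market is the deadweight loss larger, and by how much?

Market B, by $45.

Market A: pre-tax p* = $13, q* = 52; post-tax q = 46; deadweight loss = $22.5.
Market B: pre-tax p* = $80, q* = 330; post-tax q = 312; deadweight loss = $67.5.
Difference: $22.5 vs $67.5 → market B is larger by $45.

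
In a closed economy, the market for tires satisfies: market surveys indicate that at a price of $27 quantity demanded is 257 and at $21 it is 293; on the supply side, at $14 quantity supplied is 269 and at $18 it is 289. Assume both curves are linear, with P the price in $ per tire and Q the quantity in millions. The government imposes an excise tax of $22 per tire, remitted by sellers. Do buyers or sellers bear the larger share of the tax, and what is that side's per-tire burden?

Sellers bear the larger share: $12 per tire.

Demand slope: (293 − 257)/(21 − 27) = -6, so Qd = 419 − 6P.
Supply slope: (289 − 269)/(18 − 14) = 5, so Qs = 5P + 199.
Before the tax: set 419 − 6P = 5P + 199 → P* = $20, Q* = 299.
With the tax collected from sellers, supply shifts: Qs = 5(P − 22) + 199.
Solving gives Q = 239 with buyers paying $30 and sellers receiving $8 (the $22 wedge).
Per-tire burden: buyers $10, sellers $12.
Sellers take the larger share because supply is less price-elastic here (demand slope 6 vs supply slope 5).
The less price-elastic side of the market bears the larger share of a per-unit tax.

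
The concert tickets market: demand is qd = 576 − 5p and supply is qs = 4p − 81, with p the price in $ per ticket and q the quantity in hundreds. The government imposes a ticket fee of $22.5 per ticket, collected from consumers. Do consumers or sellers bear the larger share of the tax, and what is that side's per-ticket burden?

Sellers bear the larger share: $12.5 per ticket.

Before the tax: set 576 − 5p = 4p − 81 → p* = $73, q* = 211.
With the tax collected from consumers, demand (in seller-price terms) shifts: qd = 576 − 5(p + 22.5).
New equilibrium: consumers pay $83, sellers receive $60.5, q = 161. (Wedge: pb − ps = 22.5.)
Per-ticket burden: consumers $10, sellers $12.5.
Sellers take the larger share because supply is less price-elastic here (demand slope 5 vs supply slope 4).
The less price-elastic side of the market bears the larger share of a per-unit tax.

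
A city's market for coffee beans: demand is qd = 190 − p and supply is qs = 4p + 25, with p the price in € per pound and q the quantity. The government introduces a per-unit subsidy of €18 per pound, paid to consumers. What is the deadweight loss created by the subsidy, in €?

Before the subsidy: set 190 − p = 4p + 25 → p* = €33, q* = 157.
With a per-unit subsidy paid to consumers, each effectively pays p − 18, so demand becomes qd = 190 − (p − 18).
New equilibrium: consumers pay €18.6, producers receive €36.6, q = 171.4. (Wedge: pb − ps = −18.)
Quantity rises by |ΔQ| = |157 − 171.4| = 14.4.
DWL = ½ · t · |ΔQ| = ½ · 18 · 14.4 = €129.6.

Deadweight loss = €129.6.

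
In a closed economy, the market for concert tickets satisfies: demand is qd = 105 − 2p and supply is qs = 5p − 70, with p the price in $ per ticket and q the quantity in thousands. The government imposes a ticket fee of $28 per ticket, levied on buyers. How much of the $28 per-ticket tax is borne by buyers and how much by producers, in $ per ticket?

Before the tax: set 105 − 2p = 5p − 70 → p* = $25, q* = 55.
With the tax collected from buyers, demand (in seller-price terms) shifts: qd = 105 − 2(p + 28).
New equilibrium: buyers pay $45, producers receive $17, q = 15. (Wedge: pb − ps = 28.)
Burden on buyers: $20; on producers: $8. (They sum to $28.)
The less price-elastic side of the market bears the larger share of a per-unit tax.

Buyers bear $20 per ticket; producers bear $8 per ticket.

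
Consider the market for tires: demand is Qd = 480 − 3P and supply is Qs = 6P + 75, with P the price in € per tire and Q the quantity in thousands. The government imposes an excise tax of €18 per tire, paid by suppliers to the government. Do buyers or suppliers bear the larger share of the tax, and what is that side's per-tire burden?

Without the tax, 480 − 3P = 6P + 75 gives 9P = 405, so P* = €45 and Q* = 345.
With the tax collected from suppliers, supply shifts: Qs = 6(P − 18) + 75.
New equilibrium: buyers pay €57, suppliers receive €39, Q = 309. (Wedge: Pb − Ps = 18.)
Per-tire burden: buyers €12, suppliers €6.
Buyers take the larger share because demand is less price-elastic here (demand slope 3 vs supply slope 6).

Buyers bear the larger share: €12 per tire.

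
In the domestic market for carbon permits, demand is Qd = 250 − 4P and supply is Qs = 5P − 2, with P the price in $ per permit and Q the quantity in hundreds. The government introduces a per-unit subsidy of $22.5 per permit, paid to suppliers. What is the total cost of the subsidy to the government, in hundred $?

Without the subsidy, 250 − 4P = 5P − 2 gives 9P = 252, so P* = $28 and Q* = 138.
With a per-unit subsidy paid to suppliers, each receives P + 22.5 per unit sold, so supply becomes Qs = 5(P + 22.5) − 2.
Solving gives Q = 188 with buyers paying $15.5 and suppliers receiving $38 (the $22.5 wedge).
Outlay = t · Q = 22.5 · 188 = $4230.

Government outlay = $4230 hundred.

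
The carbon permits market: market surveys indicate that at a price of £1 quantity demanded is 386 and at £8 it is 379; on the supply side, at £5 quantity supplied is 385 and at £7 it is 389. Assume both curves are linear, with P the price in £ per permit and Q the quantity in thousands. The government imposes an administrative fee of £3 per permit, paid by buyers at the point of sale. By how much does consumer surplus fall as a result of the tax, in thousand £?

Demand slope: (379 − 386)/(8 − 1) = -1, so Qd = 387 − P.
Supply slope: (389 − 385)/(7 − 5) = 2, so Qs = 2P + 375.
Before the tax: set 387 − P = 2P + 375 → P* = £4, Q* = 383.
With the tax collected from buyers, demand (in seller-price terms) shifts: Qd = 387 − (P + 3).
New equilibrium: buyers pay £6, suppliers receive £3, Q = 381. (Wedge: Pb − Ps = 3.)
ΔCS is the trapezoid between Q = 381 and Q = 383 of height £2: ½ · (383 + 381) · 2 = £764.

Consumer surplus falls by £764 thousand.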